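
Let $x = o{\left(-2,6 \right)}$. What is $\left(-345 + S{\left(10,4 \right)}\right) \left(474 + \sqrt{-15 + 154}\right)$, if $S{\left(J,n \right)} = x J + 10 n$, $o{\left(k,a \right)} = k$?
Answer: $-154050 - 325 \sqrt{139} \approx -1.5788 \cdot 10^{5}$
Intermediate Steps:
$x = -2$
$S{\left(J,n \right)} = - 2 J + 10 n$
$\left(-345 + S{\left(10,4 \right)}\right) \left(474 + \sqrt{-15 + 154}\right) = \left(-345 + \left(\left(-2\right) 10 + 10 \cdot 4\right)\right) \left(474 + \sqrt{-15 + 154}\right) = \left(-345 + \left(-20 + 40\right)\right) \left(474 + \sqrt{139}\right) = \left(-345 + 20\right) \left(474 + \sqrt{139}\right) = - 325 \left(474 + \sqrt{139}\right) = -154050 - 325 \sqrt{139}$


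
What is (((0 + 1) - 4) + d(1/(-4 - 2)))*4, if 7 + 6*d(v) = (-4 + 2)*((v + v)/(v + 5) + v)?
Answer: -4268/261 ≈ -16.352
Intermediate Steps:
d(v) = -7/6 - v/3 - 2*v/(3*(5 + v)) (d(v) = -7/6 + ((-4 + 2)*((v + v)/(v + 5) + v))/6 = -7/6 + (-2*((2*v)/(5 + v) + v))/6 = -7/6 + (-2*(2*v/(5 + v) + v))/6 = -7/6 + (-2*(v + 2*v/(5 + v)))/6 = -7/6 + (-2*v - 4*v/(5 + v))/6 = -7/6 + (-v/3 - 2*v/(3*(5 + v))) = -7/6 - v/3 - 2*v/(3*(5 + v)))
(((0 + 1) - 4) + d(1/(-4 - 2)))*4 = (((0 + 1) - 4) + (-35 - 21/(-4 - 2) - 2/(-4 - 2)**2)/(6*(5 + 1/(-4 - 2))))*4 = ((1 - 4) + (-35 - 21/(-6) - 2*(1/(-6))**2)/(6*(5 + 1/(-6))))*4 = (-3 + (-35 - 21*(-1/6) - 2*(-1/6)**2)/(6*(5 - 1/6)))*4 = (-3 + (-35 + 7/2 - 2*1/36)/(6*(29/6)))*4 = (-3 + (1/6)*(6/29)*(-35 + 7/2 - 1/18))*4 = (-3 + (1/6)*(6/29)*(-284/9))*4 = (-3 - 284/261)*4 = -1067/261*4 = -4268/261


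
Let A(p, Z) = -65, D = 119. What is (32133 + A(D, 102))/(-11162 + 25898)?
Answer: 8017/3684 ≈ 2.1762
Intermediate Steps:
(32133 + A(D, 102))/(-11162 + 25898) = (32133 - 65)/(-11162 + 25898) = 32068/14736 = 32068*(1/14736) = 8017/3684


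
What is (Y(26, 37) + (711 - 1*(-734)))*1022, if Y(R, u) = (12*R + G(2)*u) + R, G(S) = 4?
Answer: 1973482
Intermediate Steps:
Y(R, u) = 4*u + 13*R (Y(R, u) = (12*R + 4*u) + R = (4*u + 12*R) + R = 4*u + 13*R)
(Y(26, 37) + (711 - 1*(-734)))*1022 = ((4*37 + 13*26) + (711 - 1*(-734)))*1022 = ((148 + 338) + (711 + 734))*1022 = (486 + 1445)*1022 = 1931*1022 = 1973482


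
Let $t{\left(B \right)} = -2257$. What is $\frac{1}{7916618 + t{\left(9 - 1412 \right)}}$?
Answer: $\frac{1}{7914361} \approx 1.2635 \cdot 10^{-7}$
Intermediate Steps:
$\frac{1}{7916618 + t{\left(9 - 1412 \right)}} = \frac{1}{7916618 - 2257} = \frac{1}{7914361}$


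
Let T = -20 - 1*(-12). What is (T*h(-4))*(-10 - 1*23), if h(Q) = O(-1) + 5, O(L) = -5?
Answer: 0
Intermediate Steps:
h(Q) = 0 (h(Q) = -5 + 5 = 0)
T = -8 (T = -20 + 12 = -8)
(T*h(-4))*(-10 - 1*23) = (-8*0)*(-10 - 1*23) = 0*(-10 - 23) = 0*(-33) = 0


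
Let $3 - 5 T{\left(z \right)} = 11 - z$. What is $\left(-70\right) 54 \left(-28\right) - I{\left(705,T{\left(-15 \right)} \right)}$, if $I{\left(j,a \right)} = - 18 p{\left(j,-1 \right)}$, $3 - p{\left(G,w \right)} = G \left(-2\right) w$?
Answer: $80514$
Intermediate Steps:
$p{\left(G,w \right)} = 3 + 2 G w$ ($p{\left(G,w \right)} = 3 - G \left(-2\right) w = 3 - - 2 G w = 3 + 2 G w$)
$T{\left(z \right)} = - \frac{8}{5} + \frac{z}{5}$ ($T{\left(z \right)} = \frac{3}{5} - \frac{11 - z}{5} = \frac{3}{5} + \left(- \frac{11}{5} + \frac{z}{5}\right) = - \frac{8}{5} + \frac{z}{5}$)
$I{\left(j,a \right)} = -54 + 36 j$ ($I{\left(j,a \right)} = - 18 \left(3 + 2 j \left(-1\right)\right) = - 18 \left(3 - 2 j\right) = -54 + 36 j$)
$\left(-70\right) 54 \left(-28\right) - I{\left(705,T{\left(-15 \right)} \right)} = \left(-70\right) 54 \left(-28\right) - \left(-54 + 36 \cdot 705\right) = \left(-3780\right) \left(-28\right) - \left(-54 + 25380\right) = 105840 - 25326 = 80514$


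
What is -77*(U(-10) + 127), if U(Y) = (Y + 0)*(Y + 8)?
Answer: -11319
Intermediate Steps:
U(Y) = Y*(8 + Y)
-77*(U(-10) + 127) = -77*(-10*(8 - 10) + 127) = -77*(-10*(-2) + 127) = -77*(20 + 127) = -77*147 = -11319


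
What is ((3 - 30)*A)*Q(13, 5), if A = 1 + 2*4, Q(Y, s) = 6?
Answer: -1458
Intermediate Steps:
A = 9 (A = 1 + 8 = 9)
((3 - 30)*A)*Q(13, 5) = ((3 - 30)*9)*6 = -27*9*6 = -243*6 = -1458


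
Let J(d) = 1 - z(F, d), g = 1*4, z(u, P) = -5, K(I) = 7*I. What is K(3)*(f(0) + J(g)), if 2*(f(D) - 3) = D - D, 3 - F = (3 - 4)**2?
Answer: 189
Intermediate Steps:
F = 2 (F = 3 - (3 - 4)**2 = 3 - 1*(-1)**2 = 3 - 1*1 = 3 - 1 = 2)
f(D) = 3 (f(D) = 3 + (D - D)/2 = 3 + (1/2)*0 = 3 + 0 = 3)
g = 4
J(d) = 6 (J(d) = 1 - 1*(-5) = 1 + 5 = 6)
K(3)*(f(0) + J(g)) = (7*3)*(3 + 6) = 21*9 = 189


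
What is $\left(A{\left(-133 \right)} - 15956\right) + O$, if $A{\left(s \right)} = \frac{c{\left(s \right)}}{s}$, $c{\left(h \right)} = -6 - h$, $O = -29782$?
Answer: $- \frac{6083281}{133} \approx -45739.0$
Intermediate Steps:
$A{\left(s \right)} = \frac{-6 - s}{s}$
$\left(A{\left(-133 \right)} - 15956\right) + O = \left(\frac{-6 - -133}{-133} - 15956\right) - 29782 = \left(- \frac{-6 + 133}{133} - 15956\right) - 29782 = \left(\left(- \frac{1}{133}\right) 127 - 15956\right) - 29782 = \left(- \frac{127}{133} - 15956\right) - 29782 = - \frac{2122275}{133} - 29782 = - \frac{6083281}{133}$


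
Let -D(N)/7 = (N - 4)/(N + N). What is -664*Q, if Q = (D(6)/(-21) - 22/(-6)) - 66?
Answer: 372172/9 ≈ 41352.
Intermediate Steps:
D(N) = -7*(-4 + N)/(2*N) (D(N) = -7*(N - 4)/(N + N) = -7*(-4 + N)/(2*N))
Q = -1121/18 (Q = ((-7/2 + 14/6)/(-21) - 22/(-6)) - 66 = ((-7/2 + 14*(⅙))*(-1/21) - 22*(-⅙)) - 66 = ((-7/2 + 7/3)*(-1/21) + 11/3) - 66 = (-7/6*(-1/21) + 11/3) - 66 = (1/18 + 11/3) - 66 = 67/18 - 66 = -1121/18 ≈ -62.278)
-664*Q = -664*(-1121/18) = 372172/9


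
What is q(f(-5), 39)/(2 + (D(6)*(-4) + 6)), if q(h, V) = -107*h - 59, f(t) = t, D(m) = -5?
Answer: 17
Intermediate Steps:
q(h, V) = -59 - 107*h
q(f(-5), 39)/(2 + (D(6)*(-4) + 6)) = (-59 - 107*(-5))/(2 + (-5*(-4) + 6)) = (-59 + 535)/(2 + (20 + 6)) = 476/(2 + 26) = 476/28 = 476*(1/28) = 17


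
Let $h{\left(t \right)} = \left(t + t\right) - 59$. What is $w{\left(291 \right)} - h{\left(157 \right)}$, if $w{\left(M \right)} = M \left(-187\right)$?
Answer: $-54672$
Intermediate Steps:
$h{\left(t \right)} = -59 + 2 t$ ($h{\left(t \right)} = 2 t - 59 = -59 + 2 t$)
$w{\left(M \right)} = - 187 M$
$w{\left(291 \right)} - h{\left(157 \right)} = \left(-187\right) 291 - \left(-59 + 2 \cdot 157\right) = -54417 - \left(-59 + 314\right) = -54417 - 255 = -54672$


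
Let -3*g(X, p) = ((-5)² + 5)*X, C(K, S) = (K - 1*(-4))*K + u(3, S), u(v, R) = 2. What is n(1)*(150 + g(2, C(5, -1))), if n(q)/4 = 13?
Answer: 6760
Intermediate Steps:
C(K, S) = 2 + K*(4 + K) (C(K, S) = (K - 1*(-4))*K + 2 = (K + 4)*K + 2 = (4 + K)*K + 2 = K*(4 + K) + 2 = 2 + K*(4 + K))
n(q) = 52 (n(q) = 4*13 = 52)
g(X, p) = -10*X (g(X, p) = -((-5)² + 5)*X/3 = -(25 + 5)*X/3 = -10*X)
n(1)*(150 + g(2, C(5, -1))) = 52*(150 - 10*2) = 52*(150 - 20) = 52*130 = 6760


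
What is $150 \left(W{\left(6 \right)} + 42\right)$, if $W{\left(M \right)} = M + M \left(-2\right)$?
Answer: $5400$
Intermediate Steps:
$W{\left(M \right)} = - M$ ($W{\left(M \right)} = M - 2 M = - M$)
$150 \left(W{\left(6 \right)} + 42\right) = 150 \left(\left(-1\right) 6 + 42\right) = 150 \left(-6 + 42\right) = 150 \cdot 36 = 5400$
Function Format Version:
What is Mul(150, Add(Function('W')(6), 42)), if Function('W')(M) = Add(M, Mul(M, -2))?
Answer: 5400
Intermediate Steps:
Function('W')(M) = Mul(-1, M) (Function('W')(M) = Add(M, Mul(-2, M)) = Mul(-1, M))
Mul(150, Add(Function('W')(6), 42)) = Mul(150, Add(Mul(-1, 6), 42)) = Mul(150, Add(-6, 42)) = Mul(150, 36) = 5400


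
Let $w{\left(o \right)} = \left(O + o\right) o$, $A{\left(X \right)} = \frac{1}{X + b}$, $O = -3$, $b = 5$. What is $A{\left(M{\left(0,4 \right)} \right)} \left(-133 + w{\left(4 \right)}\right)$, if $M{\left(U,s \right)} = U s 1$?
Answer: $- \frac{129}{5} \approx -25.8$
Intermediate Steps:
$M{\left(U,s \right)} = U s$
$A{\left(X \right)} = \frac{1}{5 + X}$ ($A{\left(X \right)} = \frac{1}{X + 5} = \frac{1}{5 + X}$)
$w{\left(o \right)} = o \left(-3 + o\right)$ ($w{\left(o \right)} = \left(-3 + o\right) o = o \left(-3 + o\right)$)
$A{\left(M{\left(0,4 \right)} \right)} \left(-133 + w{\left(4 \right)}\right) = \frac{-133 + 4 \left(-3 + 4\right)}{5 + 0 \cdot 4} = \frac{-133 + 4 \cdot 1}{5 + 0} = \frac{-133 + 4}{5} = \frac{1}{5} \left(-129\right) = - \frac{129}{5}$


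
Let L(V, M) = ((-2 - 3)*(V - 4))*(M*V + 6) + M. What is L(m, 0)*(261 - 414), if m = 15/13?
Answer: -169830/13 ≈ -13064.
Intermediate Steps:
m = 15/13 (m = 15*(1/13) = 15/13 ≈ 1.1538)
L(V, M) = M + (6 + M*V)*(20 - 5*V) (L(V, M) = (-5*(-4 + V))*(6 + M*V) + M = (20 - 5*V)*(6 + M*V) + M = (6 + M*V)*(20 - 5*V) + M = M + (6 + M*V)*(20 - 5*V))
L(m, 0)*(261 - 414) = (120 + 0 - 30*15/13 - 5*0*(15/13)**2 + 20*0*(15/13))*(261 - 414) = (120 + 0 - 450/13 - 5*0*225/169 + 0)*(-153) = (120 + 0 - 450/13 + 0 + 0)*(-153) = (1110/13)*(-153) = -169830/13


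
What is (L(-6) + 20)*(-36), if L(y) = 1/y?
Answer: -714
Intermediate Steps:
(L(-6) + 20)*(-36) = (1/(-6) + 20)*(-36) = (-⅙ + 20)*(-36) = (119/6)*(-36) = -714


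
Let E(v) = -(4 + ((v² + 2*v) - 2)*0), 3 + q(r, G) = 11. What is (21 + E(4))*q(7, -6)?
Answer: 136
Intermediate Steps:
q(r, G) = 8 (q(r, G) = -3 + 11 = 8)
E(v) = -4 (E(v) = -(4 + (-2 + v² + 2*v)*0) = -(4 + 0) = -1*4 = -4)
(21 + E(4))*q(7, -6) = (21 - 4)*8 = 17*8 = 136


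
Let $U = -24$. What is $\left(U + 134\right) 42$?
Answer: $4620$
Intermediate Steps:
$\left(U + 134\right) 42 = \left(-24 + 134\right) 42 = 110 \cdot 42 = 4620$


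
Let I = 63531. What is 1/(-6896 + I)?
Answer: 1/56635 ≈ 1.7657e-5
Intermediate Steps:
1/(-6896 + I) = 1/(-6896 + 63531) = 1/56635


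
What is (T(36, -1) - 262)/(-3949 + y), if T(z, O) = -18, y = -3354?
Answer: 280/7303 ≈ 0.038340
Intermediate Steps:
(T(36, -1) - 262)/(-3949 + y) = (-18 - 262)/(-3949 - 3354) = -280/(-7303) = -280*(-1/7303) = 280/7303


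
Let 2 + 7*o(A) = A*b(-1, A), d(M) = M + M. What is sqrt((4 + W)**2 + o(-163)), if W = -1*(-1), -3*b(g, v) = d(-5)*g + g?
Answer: sqrt(4634)/7 ≈ 9.7248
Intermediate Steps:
d(M) = 2*M
b(g, v) = 3*g (b(g, v) = -((2*(-5))*g + g)/3 = -(-10*g + g)/3 = -(-3)*g = 3*g)
o(A) = -2/7 - 3*A/7 (o(A) = -2/7 + (A*(3*(-1)))/7 = -2/7 + (A*(-3))/7 = -2/7 + (-3*A)/7 = -2/7 - 3*A/7)
W = 1
sqrt((4 + W)**2 + o(-163)) = sqrt((4 + 1)**2 + (-2/7 - 3/7*(-163))) = sqrt(5**2 + (-2/7 + 489/7)) = sqrt(25 + 487/7) = sqrt(662/7) = sqrt(4634)/7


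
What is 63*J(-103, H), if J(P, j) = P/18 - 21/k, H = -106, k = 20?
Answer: -8533/20 ≈ -426.65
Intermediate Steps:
J(P, j) = -21/20 + P/18 (J(P, j) = P/18 - 21/20 = -21/20 + P/18)
63*J(-103, H) = 63*(-21/20 + (1/18)*(-103)) = 63*(-21/20 - 103/18) = 63*(-1219/180) = -8533/20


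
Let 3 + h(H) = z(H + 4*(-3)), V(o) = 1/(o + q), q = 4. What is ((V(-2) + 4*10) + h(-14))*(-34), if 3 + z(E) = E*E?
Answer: -24157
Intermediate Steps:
z(E) = -3 + E² (z(E) = -3 + E*E = -3 + E²)
V(o) = 1/(4 + o) (V(o) = 1/(o + 4) = 1/(4 + o))
h(H) = -6 + (-12 + H)² (h(H) = -3 + (-3 + (H + 4*(-3))²) = -3 + (-3 + (H - 12)²) = -3 + (-3 + (-12 + H)²) = -6 + (-12 + H)²)
((V(-2) + 4*10) + h(-14))*(-34) = ((1/(4 - 2) + 4*10) + (-6 + (-12 - 14)²))*(-34) = ((1/2 + 40) + (-6 + (-26)²))*(-34) = ((½ + 40) + (-6 + 676))*(-34) = (81/2 + 670)*(-34) = (1421/2)*(-34) = -24157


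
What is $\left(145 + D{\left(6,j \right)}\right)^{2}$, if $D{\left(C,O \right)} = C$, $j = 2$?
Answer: $22801$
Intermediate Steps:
$\left(145 + D{\left(6,j \right)}\right)^{2} = \left(145 + 6\right)^{2} = 151^{2} = 22801$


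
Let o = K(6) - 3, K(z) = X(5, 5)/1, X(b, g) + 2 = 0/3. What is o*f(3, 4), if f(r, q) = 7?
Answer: -35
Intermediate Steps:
X(b, g) = -2 (X(b, g) = -2 + 0/3 = -2 + 0*(⅓) = -2 + 0 = -2)
K(z) = -2 (K(z) = -2/1 = -2*1 = -2)
o = -5 (o = -2 - 3 = -5)
o*f(3, 4) = -5*7 = -35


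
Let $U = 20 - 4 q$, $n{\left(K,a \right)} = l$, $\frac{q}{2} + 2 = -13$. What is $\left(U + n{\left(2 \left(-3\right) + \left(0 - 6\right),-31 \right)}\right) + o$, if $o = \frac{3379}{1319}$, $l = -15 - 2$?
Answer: $\frac{165616}{1319} \approx 125.56$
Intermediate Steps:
$q = -30$ ($q = -4 + 2 \left(-13\right) = -4 - 26 = -30$)
$l = -17$ ($l = -15 - 2 = -17$)
$n{\left(K,a \right)} = -17$
$o = \frac{3379}{1319}$ ($o = 3379 \cdot \frac{1}{1319} = \frac{3379}{1319} \approx 2.5618$)
$U = 140$ ($U = 20 - -120 = 20 + 120 = 140$)
$\left(U + n{\left(2 \left(-3\right) + \left(0 - 6\right),-31 \right)}\right) + o = \left(140 - 17\right) + \frac{3379}{1319} = 123 + \frac{3379}{1319} = \frac{165616}{1319}$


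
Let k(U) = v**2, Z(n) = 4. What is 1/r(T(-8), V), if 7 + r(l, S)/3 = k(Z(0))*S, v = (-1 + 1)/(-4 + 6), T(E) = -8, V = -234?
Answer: -1/21 ≈ -0.047619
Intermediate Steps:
v = 0 (v = 0/2 = 0*(1/2) = 0)
k(U) = 0 (k(U) = 0**2 = 0)
r(l, S) = -21 (r(l, S) = -21 + 3*(0*S) = -21 + 3*0 = -21 + 0 = -21)
1/r(T(-8), V) = 1/(-21) = -1/21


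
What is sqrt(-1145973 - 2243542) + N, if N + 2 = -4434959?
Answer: -4434961 + I*sqrt(3389515) ≈ -4.435e+6 + 1841.1*I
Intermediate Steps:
N = -4434961 (N = -2 - 4434959 = -4434961)
sqrt(-1145973 - 2243542) + N = sqrt(-1145973 - 2243542) - 4434961 = sqrt(-3389515) - 4434961 = I*sqrt(3389515) - 4434961 = -4434961 + I*sqrt(3389515)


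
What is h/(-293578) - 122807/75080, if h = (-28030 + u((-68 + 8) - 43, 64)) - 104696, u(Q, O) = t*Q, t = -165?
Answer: -13682174983/11020918120 ≈ -1.2415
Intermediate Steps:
u(Q, O) = -165*Q
h = -115731 (h = (-28030 - 165*((-68 + 8) - 43)) - 104696 = (-28030 - 165*(-60 - 43)) - 104696 = (-28030 - 165*(-103)) - 104696 = (-28030 + 16995) - 104696 = -11035 - 104696 = -115731)
h/(-293578) - 122807/75080 = -115731/(-293578) - 122807/75080 = -115731*(-1/293578) - 122807*1/75080 = 115731/293578 - 122807/75080 = -13682174983/11020918120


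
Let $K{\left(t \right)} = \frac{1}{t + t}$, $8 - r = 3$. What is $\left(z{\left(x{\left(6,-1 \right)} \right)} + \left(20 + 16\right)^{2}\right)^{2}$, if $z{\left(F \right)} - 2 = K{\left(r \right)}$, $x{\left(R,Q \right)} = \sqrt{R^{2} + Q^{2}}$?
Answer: $\frac{168506361}{100} \approx 1.6851 \cdot 10^{6}$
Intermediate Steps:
$r = 5$ ($r = 8 - 3 = 5$)
$x{\left(R,Q \right)} = \sqrt{Q^{2} + R^{2}}$
$K{\left(t \right)} = \frac{1}{2 t}$
$z{\left(F \right)} = \frac{21}{10}$ ($z{\left(F \right)} = 2 + \frac{1}{2 \cdot 5} = 2 + \frac{1}{2} \cdot \frac{1}{5} = 2 + \frac{1}{10} = \frac{21}{10}$)
$\left(z{\left(x{\left(6,-1 \right)} \right)} + \left(20 + 16\right)^{2}\right)^{2} = \left(\frac{21}{10} + \left(20 + 16\right)^{2}\right)^{2} = \left(\frac{21}{10} + 36^{2}\right)^{2} = \left(\frac{21}{10} + 1296\right)^{2} = \left(\frac{12981}{10}\right)^{2} = \frac{168506361}{100}$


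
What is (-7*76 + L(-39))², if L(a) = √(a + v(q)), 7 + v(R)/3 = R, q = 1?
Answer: (532 - I*√57)² ≈ 2.8297e+5 - 8033.0*I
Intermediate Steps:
v(R) = -21 + 3*R
L(a) = √(-18 + a) (L(a) = √(a + (-21 + 3*1)) = √(a + (-21 + 3)) = √(a - 18) = √(-18 + a))
(-7*76 + L(-39))² = (-7*76 + √(-18 - 39))² = (-532 + √(-57))² = (-532 + I*√57)²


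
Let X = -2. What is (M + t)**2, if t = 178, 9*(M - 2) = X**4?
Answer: 2676496/81 ≈ 33043.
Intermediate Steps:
M = 34/9 (M = 2 + (1/9)*(-2)**4 = 2 + (1/9)*16 = 2 + 16/9 = 34/9 ≈ 3.7778)
(M + t)**2 = (34/9 + 178)**2 = (1636/9)**2 = 2676496/81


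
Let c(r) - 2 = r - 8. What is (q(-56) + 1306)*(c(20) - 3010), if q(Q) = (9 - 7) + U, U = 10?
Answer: -3948728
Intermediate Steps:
c(r) = -6 + r (c(r) = 2 + (r - 8) = 2 + (-8 + r) = -6 + r)
q(Q) = 12 (q(Q) = (9 - 7) + 10 = 2 + 10 = 12)
(q(-56) + 1306)*(c(20) - 3010) = (12 + 1306)*((-6 + 20) - 3010) = 1318*(14 - 3010) = 1318*(-2996) = -3948728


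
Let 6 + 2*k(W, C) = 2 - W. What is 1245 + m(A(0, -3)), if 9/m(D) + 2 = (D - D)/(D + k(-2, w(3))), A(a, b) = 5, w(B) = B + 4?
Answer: 2481/2 ≈ 1240.5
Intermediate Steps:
w(B) = 4 + B
k(W, C) = -2 - W/2 (k(W, C) = -3 + (2 - W)/2 = -3 + (1 - W/2) = -2 - W/2)
m(D) = -9/2 (m(D) = 9/(-2 + (D - D)/(D + (-2 - ½*(-2)))) = 9/(-2 + 0/(D + (-2 + 1))) = 9/(-2 + 0/(D - 1)) = 9/(-2 + 0/(-1 + D)) = 9/(-2 + 0) = 9/(-2) = 9*(-½) = -9/2)
1245 + m(A(0, -3)) = 1245 - 9/2 = 2481/2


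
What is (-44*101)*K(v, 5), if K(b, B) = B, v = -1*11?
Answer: -22220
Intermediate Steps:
v = -11
(-44*101)*K(v, 5) = -44*101*5 = -4444*5 = -22220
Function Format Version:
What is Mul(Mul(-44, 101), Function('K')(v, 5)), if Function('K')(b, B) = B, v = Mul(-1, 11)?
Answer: -22220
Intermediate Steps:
v = -11
Mul(Mul(-44, 101), Function('K')(v, 5)) = Mul(Mul(-44, 101), 5) = Mul(-4444, 5) = -22220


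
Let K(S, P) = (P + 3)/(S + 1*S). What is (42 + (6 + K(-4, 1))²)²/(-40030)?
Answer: -83521/640480 ≈ -0.13040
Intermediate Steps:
K(S, P) = (3 + P)/(2*S) (K(S, P) = (3 + P)/(S + S) = (3 + P)/((2*S)) = (3 + P)*(1/(2*S)) = (3 + P)/(2*S))
(42 + (6 + K(-4, 1))²)²/(-40030) = (42 + (6 + (½)*(3 + 1)/(-4))²)²/(-40030) = (42 + (6 + (½)*(-¼)*4)²)²*(-1/40030) = (42 + (6 - ½)²)²*(-1/40030) = (42 + (11/2)²)²*(-1/40030) = (42 + 121/4)²*(-1/40030) = (289/4)²*(-1/40030) = (83521/16)*(-1/40030) = -83521/640480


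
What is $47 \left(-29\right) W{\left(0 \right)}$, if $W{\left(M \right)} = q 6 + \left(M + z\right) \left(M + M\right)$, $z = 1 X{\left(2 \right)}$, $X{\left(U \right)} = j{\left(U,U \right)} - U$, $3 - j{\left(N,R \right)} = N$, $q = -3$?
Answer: $24534$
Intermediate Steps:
$j{\left(N,R \right)} = 3 - N$
$X{\left(U \right)} = 3 - 2 U$ ($X{\left(U \right)} = \left(3 - U\right) - U = 3 - 2 U$)
$z = -1$ ($z = 1 \left(3 - 4\right) = 1 \left(-1\right) = -1$)
$W{\left(M \right)} = -18 + 2 M \left(-1 + M\right)$ ($W{\left(M \right)} = \left(-3\right) 6 + \left(M - 1\right) \left(M + M\right) = -18 + \left(-1 + M\right) 2 M = -18 + 2 M \left(-1 + M\right)$)
$47 \left(-29\right) W{\left(0 \right)} = 47 \left(-29\right) \left(-18 - 0 + 2 \cdot 0^{2}\right) = - 1363 \left(-18 + 0 + 2 \cdot 0\right) = - 1363 \left(-18 + 0 + 0\right) = \left(-1363\right) \left(-18\right) = 24534$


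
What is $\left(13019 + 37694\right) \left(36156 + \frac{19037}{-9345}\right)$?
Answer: $\frac{17133832462279}{9345} \approx 1.8335 \cdot 10^{9}$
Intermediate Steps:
$\left(13019 + 37694\right) \left(36156 + \frac{19037}{-9345}\right) = 50713 \left(36156 + 19037 \left(- \frac{1}{9345}\right)\right) = 50713 \left(36156 - \frac{19037}{9345}\right) = 50713 \cdot \frac{337858783}{9345} = \frac{17133832462279}{9345}$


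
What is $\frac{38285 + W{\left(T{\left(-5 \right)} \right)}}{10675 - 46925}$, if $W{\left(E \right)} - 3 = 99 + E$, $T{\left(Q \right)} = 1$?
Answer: $- \frac{19194}{18125} \approx -1.059$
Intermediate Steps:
$W{\left(E \right)} = 102 + E$ ($W{\left(E \right)} = 3 + \left(99 + E\right) = 102 + E$)
$\frac{38285 + W{\left(T{\left(-5 \right)} \right)}}{10675 - 46925} = \frac{38285 + \left(102 + 1\right)}{10675 - 46925} = \frac{38285 + 103}{-36250} = 38388 \left(- \frac{1}{36250}\right) = - \frac{19194}{18125}$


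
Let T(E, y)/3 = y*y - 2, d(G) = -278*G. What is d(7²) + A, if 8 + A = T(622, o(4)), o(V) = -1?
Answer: -13633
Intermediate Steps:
T(E, y) = -6 + 3*y² (T(E, y) = 3*(y*y - 2) = 3*(y² - 2) = 3*(-2 + y²) = -6 + 3*y²)
A = -11 (A = -8 + (-6 + 3*(-1)²) = -8 + (-6 + 3*1) = -8 + (-6 + 3) = -8 - 3 = -11)
d(7²) + A = -278*7² - 11 = -278*49 - 11 = -13622 - 11 = -13633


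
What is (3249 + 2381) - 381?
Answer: 5249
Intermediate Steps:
(3249 + 2381) - 381 = 5630 - 381 = 5249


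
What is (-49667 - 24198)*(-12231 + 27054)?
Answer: -1094900895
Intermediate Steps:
(-49667 - 24198)*(-12231 + 27054) = -73865*14823 = -1094900895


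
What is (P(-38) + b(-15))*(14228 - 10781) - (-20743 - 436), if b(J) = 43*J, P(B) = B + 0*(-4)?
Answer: -2333122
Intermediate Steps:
P(B) = B (P(B) = B + 0 = B)
(P(-38) + b(-15))*(14228 - 10781) - (-20743 - 436) = (-38 + 43*(-15))*(14228 - 10781) - (-20743 - 436) = (-38 - 645)*3447 - 1*(-21179) = -683*3447 + 21179 = -2354301 + 21179 = -2333122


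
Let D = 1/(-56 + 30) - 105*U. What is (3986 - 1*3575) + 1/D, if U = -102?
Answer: 114446675/278459 ≈ 411.00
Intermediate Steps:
D = 278459/26 (D = 1/(-56 + 30) - 105*(-102) = 1/(-26) + 10710 = -1/26 + 10710 = 278459/26 ≈ 10710.)
(3986 - 1*3575) + 1/D = (3986 - 1*3575) + 1/(278459/26) = (3986 - 3575) + 26/278459 = 411 + 26/278459 = 114446675/278459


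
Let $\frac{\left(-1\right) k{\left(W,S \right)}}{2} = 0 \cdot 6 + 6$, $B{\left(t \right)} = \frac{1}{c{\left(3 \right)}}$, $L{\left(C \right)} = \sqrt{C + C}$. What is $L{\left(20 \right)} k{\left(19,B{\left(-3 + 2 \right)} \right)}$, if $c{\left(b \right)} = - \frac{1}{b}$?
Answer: $- 24 \sqrt{10} \approx -75.895$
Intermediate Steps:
$L{\left(C \right)} = \sqrt{2} \sqrt{C}$ ($L{\left(C \right)} = \sqrt{2 C} = \sqrt{2} \sqrt{C}$)
$B{\left(t \right)} = -3$ ($B{\left(t \right)} = \frac{1}{\left(-1\right) \frac{1}{3}} = \frac{1}{- \frac{1}{3}} = -3$)
$k{\left(W,S \right)} = -12$ ($k{\left(W,S \right)} = - 2 \left(0 \cdot 6 + 6\right) = - 2 \left(0 + 6\right) = \left(-2\right) 6 = -12$)
$L{\left(20 \right)} k{\left(19,B{\left(-3 + 2 \right)} \right)} = \sqrt{2} \sqrt{20} \left(-12\right) = \sqrt{2} \cdot 2 \sqrt{5} \left(-12\right) = 2 \sqrt{10} \left(-12\right) = - 24 \sqrt{10}$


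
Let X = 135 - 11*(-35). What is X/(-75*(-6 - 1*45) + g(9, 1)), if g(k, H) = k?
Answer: 260/1917 ≈ 0.13563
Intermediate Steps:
X = 520 (X = 135 + 385 = 520)
X/(-75*(-6 - 1*45) + g(9, 1)) = 520/(-75*(-6 - 1*45) + 9) = 520/(-75*(-6 - 45) + 9) = 520/(-75*(-51) + 9) = 520/(3825 + 9) = 520/3834 = 520*(1/3834) = 260/1917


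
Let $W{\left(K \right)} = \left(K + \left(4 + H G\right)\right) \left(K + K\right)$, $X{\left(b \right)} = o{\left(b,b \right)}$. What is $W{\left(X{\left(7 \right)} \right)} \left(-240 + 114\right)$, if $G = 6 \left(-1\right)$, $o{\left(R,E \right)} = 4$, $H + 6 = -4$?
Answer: $-68544$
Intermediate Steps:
$H = -10$ ($H = -6 - 4 = -10$)
$X{\left(b \right)} = 4$
$G = -6$
$W{\left(K \right)} = 2 K \left(64 + K\right)$ ($W{\left(K \right)} = \left(K + \left(4 - -60\right)\right) \left(K + K\right) = \left(K + \left(4 + 60\right)\right) 2 K = \left(K + 64\right) 2 K = \left(64 + K\right) 2 K = 2 K \left(64 + K\right)$)
$W{\left(X{\left(7 \right)} \right)} \left(-240 + 114\right) = 2 \cdot 4 \left(64 + 4\right) \left(-240 + 114\right) = 2 \cdot 4 \cdot 68 \left(-126\right) = 544 \left(-126\right) = -68544$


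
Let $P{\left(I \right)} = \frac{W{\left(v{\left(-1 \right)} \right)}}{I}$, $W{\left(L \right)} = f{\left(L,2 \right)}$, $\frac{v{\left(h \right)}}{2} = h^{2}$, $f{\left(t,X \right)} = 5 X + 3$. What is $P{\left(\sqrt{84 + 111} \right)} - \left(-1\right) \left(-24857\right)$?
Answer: $-24857 + \frac{\sqrt{195}}{15} \approx -24856.0$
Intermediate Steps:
$f{\left(t,X \right)} = 3 + 5 X$
$v{\left(h \right)} = 2 h^{2}$
$W{\left(L \right)} = 13$ ($W{\left(L \right)} = 3 + 5 \cdot 2 = 3 + 10 = 13$)
$P{\left(I \right)} = \frac{13}{I}$
$P{\left(\sqrt{84 + 111} \right)} - \left(-1\right) \left(-24857\right) = \frac{13}{\sqrt{84 + 111}} - \left(-1\right) \left(-24857\right) = \frac{13}{\sqrt{195}} - 24857 = 13 \frac{\sqrt{195}}{195} - 24857 = \frac{\sqrt{195}}{15} - 24857 = -24857 + \frac{\sqrt{195}}{15}$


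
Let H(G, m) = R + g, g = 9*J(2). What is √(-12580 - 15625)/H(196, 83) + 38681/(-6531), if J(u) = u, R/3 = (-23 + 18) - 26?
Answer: -38681/6531 - I*√28205/75 ≈ -5.9227 - 2.2392*I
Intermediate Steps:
R = -93 (R = 3*((-23 + 18) - 26) = 3*(-5 - 26) = 3*(-31) = -93)
g = 18 (g = 9*2 = 18)
H(G, m) = -75 (H(G, m) = -93 + 18 = -75)
√(-12580 - 15625)/H(196, 83) + 38681/(-6531) = √(-12580 - 15625)/(-75) + 38681/(-6531) = √(-28205)*(-1/75) + 38681*(-1/6531) = (I*√28205)*(-1/75) - 38681/6531 = -I*√28205/75 - 38681/6531 = -38681/6531 - I*√28205/75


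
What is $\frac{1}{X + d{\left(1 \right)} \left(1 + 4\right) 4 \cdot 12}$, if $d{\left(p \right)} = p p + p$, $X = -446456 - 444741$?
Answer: $- \frac{1}{890717} \approx -1.1227 \cdot 10^{-6}$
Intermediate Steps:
$X = -891197$
$d{\left(p \right)} = p + p^{2}$ ($d{\left(p \right)} = p^{2} + p = p + p^{2}$)
$\frac{1}{X + d{\left(1 \right)} \left(1 + 4\right) 4 \cdot 12} = \frac{1}{-891197 + 1 \left(1 + 1\right) \left(1 + 4\right) 4 \cdot 12} = \frac{1}{-891197 + 1 \cdot 2 \cdot 5 \cdot 4 \cdot 12} = \frac{1}{-891197 + 2 \cdot 20 \cdot 12} = \frac{1}{-891197 + 40 \cdot 12} = \frac{1}{-891197 + 480} = \frac{1}{-890717} = - \frac{1}{890717}$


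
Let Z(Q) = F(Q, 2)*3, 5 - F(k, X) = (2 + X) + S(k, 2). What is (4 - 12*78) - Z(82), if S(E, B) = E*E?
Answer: 19237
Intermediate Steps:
S(E, B) = E**2
F(k, X) = 3 - X - k**2 (F(k, X) = 5 - ((2 + X) + k**2) = 5 - (2 + X + k**2) = 5 + (-2 - X - k**2) = 3 - X - k**2)
Z(Q) = 3 - 3*Q**2 (Z(Q) = (3 - 1*2 - Q**2)*3 = (3 - 2 - Q**2)*3 = (1 - Q**2)*3 = 3 - 3*Q**2)
(4 - 12*78) - Z(82) = (4 - 12*78) - (3 - 3*82**2) = (4 - 936) - (3 - 3*6724) = -932 - (3 - 20172) = -932 - 1*(-20169) = -932 + 20169 = 19237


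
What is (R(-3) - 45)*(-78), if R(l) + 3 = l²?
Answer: 3042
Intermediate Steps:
R(l) = -3 + l²
(R(-3) - 45)*(-78) = ((-3 + (-3)²) - 45)*(-78) = ((-3 + 9) - 45)*(-78) = (6 - 45)*(-78) = -39*(-78) = 3042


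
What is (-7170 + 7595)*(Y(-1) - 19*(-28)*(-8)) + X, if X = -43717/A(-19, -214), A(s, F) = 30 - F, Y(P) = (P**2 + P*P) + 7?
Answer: -440457617/244 ≈ -1.8052e+6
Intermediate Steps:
Y(P) = 7 + 2*P**2 (Y(P) = (P**2 + P**2) + 7 = 2*P**2 + 7 = 7 + 2*P**2)
X = -43717/244 (X = -43717/(30 - 1*(-214)) = -43717/(30 + 214) = -43717/244 ≈ -179.17)
(-7170 + 7595)*(Y(-1) - 19*(-28)*(-8)) + X = (-7170 + 7595)*((7 + 2*(-1)**2) - 19*(-28)*(-8)) - 43717/244 = 425*((7 + 2*1) + 532*(-8)) - 43717/244 = 425*((7 + 2) - 4256) - 43717/244 = 425*(9 - 4256) - 43717/244 = 425*(-4247) - 43717/244 = -1804975 - 43717/244 = -440457617/244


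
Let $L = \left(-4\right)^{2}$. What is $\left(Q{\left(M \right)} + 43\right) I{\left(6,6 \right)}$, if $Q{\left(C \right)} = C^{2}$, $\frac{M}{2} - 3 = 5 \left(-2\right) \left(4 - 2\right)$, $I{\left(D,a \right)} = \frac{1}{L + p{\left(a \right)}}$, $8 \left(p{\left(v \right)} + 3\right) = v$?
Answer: $\frac{436}{5} \approx 87.2$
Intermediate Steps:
$L = 16$
$p{\left(v \right)} = -3 + \frac{v}{8}$
$I{\left(D,a \right)} = \frac{1}{13 + \frac{a}{8}}$ ($I{\left(D,a \right)} = \frac{1}{16 + \left(-3 + \frac{a}{8}\right)} = \frac{1}{13 + \frac{a}{8}}$)
$M = -34$ ($M = 6 + 2 \cdot 5 \left(-2\right) \left(4 - 2\right) = 6 + 2 \left(\left(-10\right) 2\right) = 6 + 2 \left(-20\right) = 6 - 40 = -34$)
$\left(Q{\left(M \right)} + 43\right) I{\left(6,6 \right)} = \left(\left(-34\right)^{2} + 43\right) \frac{8}{104 + 6} = \left(1156 + 43\right) \frac{8}{110} = 1199 \cdot 8 \cdot \frac{1}{110} = 1199 \cdot \frac{4}{55} = \frac{436}{5}$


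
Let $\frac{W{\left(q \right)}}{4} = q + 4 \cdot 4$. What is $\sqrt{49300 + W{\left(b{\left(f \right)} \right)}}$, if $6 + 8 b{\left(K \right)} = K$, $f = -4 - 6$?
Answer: $6 \sqrt{1371} \approx 222.16$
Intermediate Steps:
$f = -10$
$b{\left(K \right)} = - \frac{3}{4} + \frac{K}{8}$
$W{\left(q \right)} = 64 + 4 q$ ($W{\left(q \right)} = 4 \left(q + 4 \cdot 4\right) = 4 \left(q + 16\right) = 4 \left(16 + q\right) = 64 + 4 q$)
$\sqrt{49300 + W{\left(b{\left(f \right)} \right)}} = \sqrt{49300 + \left(64 + 4 \left(- \frac{3}{4} + \frac{1}{8} \left(-10\right)\right)\right)} = \sqrt{49300 + \left(64 + 4 \left(- \frac{3}{4} - \frac{5}{4}\right)\right)} = \sqrt{49300 + \left(64 + 4 \left(-2\right)\right)} = \sqrt{49300 + \left(64 - 8\right)} = \sqrt{49300 + 56} = \sqrt{49356} = 6 \sqrt{1371}$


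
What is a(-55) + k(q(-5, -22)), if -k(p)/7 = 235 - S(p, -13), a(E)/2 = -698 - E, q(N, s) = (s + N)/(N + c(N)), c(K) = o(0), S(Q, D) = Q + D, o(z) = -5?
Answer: -30031/10 ≈ -3003.1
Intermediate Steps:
S(Q, D) = D + Q
c(K) = -5
q(N, s) = (N + s)/(-5 + N) (q(N, s) = (s + N)/(N - 5) = (N + s)/(-5 + N))
a(E) = -1396 - 2*E (a(E) = 2*(-698 - E) = -1396 - 2*E)
k(p) = -1736 + 7*p (k(p) = -7*(235 - (-13 + p)) = -7*(235 + (13 - p)) = -7*(248 - p) = -1736 + 7*p)
a(-55) + k(q(-5, -22)) = (-1396 - 2*(-55)) + (-1736 + 7*((-5 - 22)/(-5 - 5))) = (-1396 + 110) + (-1736 + 7*(-27/(-10))) = -1286 + (-1736 + 7*(-1/10*(-27))) = -1286 + (-1736 + 7*(27/10)) = -1286 + (-1736 + 189/10) = -1286 - 17171/10 = -30031/10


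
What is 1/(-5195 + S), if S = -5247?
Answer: -1/10442 ≈ -9.5767e-5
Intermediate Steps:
1/(-5195 + S) = 1/(-5195 - 5247) = 1/(-10442) = -1/10442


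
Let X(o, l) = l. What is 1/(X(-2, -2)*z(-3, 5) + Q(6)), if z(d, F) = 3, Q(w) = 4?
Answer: -½ ≈ -0.50000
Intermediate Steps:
1/(X(-2, -2)*z(-3, 5) + Q(6)) = 1/(-2*3 + 4) = 1/(-6 + 4) = 1/(-2) = -½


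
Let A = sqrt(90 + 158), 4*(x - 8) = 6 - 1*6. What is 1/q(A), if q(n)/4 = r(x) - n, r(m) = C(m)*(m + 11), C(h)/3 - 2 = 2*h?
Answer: 513/2104856 + sqrt(62)/2104856 ≈ 0.00024746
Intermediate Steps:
C(h) = 6 + 6*h (C(h) = 6 + 3*(2*h) = 6 + 6*h)
x = 8 (x = 8 + (6 - 1*6)/4 = 8 + (6 - 6)/4 = 8 + (1/4)*0 = 8 + 0 = 8)
r(m) = (6 + 6*m)*(11 + m) (r(m) = (6 + 6*m)*(m + 11) = (6 + 6*m)*(11 + m))
A = 2*sqrt(62) (A = sqrt(248) = 2*sqrt(62) ≈ 15.748)
q(n) = 4104 - 4*n (q(n) = 4*(6*(1 + 8)*(11 + 8) - n) = 4*(6*9*19 - n) = 4*(1026 - n) = 4104 - 4*n)
1/q(A) = 1/(4104 - 8*sqrt(62))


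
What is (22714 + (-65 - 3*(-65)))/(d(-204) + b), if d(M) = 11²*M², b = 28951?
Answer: 22844/5064487 ≈ 0.0045106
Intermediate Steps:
d(M) = 121*M²
(22714 + (-65 - 3*(-65)))/(d(-204) + b) = (22714 + (-65 - 3*(-65)))/(121*(-204)² + 28951) = (22714 + (-65 + 195))/(121*41616 + 28951) = (22714 + 130)/(5035536 + 28951) = 22844/5064487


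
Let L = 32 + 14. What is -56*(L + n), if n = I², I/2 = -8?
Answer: -16912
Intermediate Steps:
I = -16 (I = 2*(-8) = -16)
L = 46
n = 256 (n = (-16)² = 256)
-56*(L + n) = -56*(46 + 256) = -56*302 = -16912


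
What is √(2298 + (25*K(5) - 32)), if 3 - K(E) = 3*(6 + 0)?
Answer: √1891 ≈ 43.486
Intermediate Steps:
K(E) = -15 (K(E) = 3 - 3*(6 + 0) = 3 - 3*6 = 3 - 1*18 = 3 - 18 = -15)
√(2298 + (25*K(5) - 32)) = √(2298 + (25*(-15) - 32)) = √(2298 + (-375 - 32)) = √(2298 - 407) = √1891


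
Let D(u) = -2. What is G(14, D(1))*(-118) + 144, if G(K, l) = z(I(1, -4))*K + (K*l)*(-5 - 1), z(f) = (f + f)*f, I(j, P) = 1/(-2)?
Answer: -20506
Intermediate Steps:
I(j, P) = -½
z(f) = 2*f² (z(f) = (2*f)*f = 2*f²)
G(K, l) = K/2 - 6*K*l (G(K, l) = (2*(-½)²)*K + (K*l)*(-5 - 1) = (2*(¼))*K + (K*l)*(-6) = K/2 - 6*K*l)
G(14, D(1))*(-118) + 144 = ((½)*14*(1 - 12*(-2)))*(-118) + 144 = ((½)*14*(1 + 24))*(-118) + 144 = ((½)*14*25)*(-118) + 144 = 175*(-118) + 144 = -20650 + 144 = -20506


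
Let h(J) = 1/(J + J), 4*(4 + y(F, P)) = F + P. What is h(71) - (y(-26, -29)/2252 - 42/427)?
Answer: 4419653/39013648 ≈ 0.11328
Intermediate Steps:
y(F, P) = -4 + F/4 + P/4 (y(F, P) = -4 + (F + P)/4 = -4 + (F/4 + P/4) = -4 + F/4 + P/4)
h(J) = 1/(2*J)
h(71) - (y(-26, -29)/2252 - 42/427) = (½)/71 - ((-4 + (¼)*(-26) + (¼)*(-29))/2252 - 42/427) = (½)*(1/71) - ((-4 - 13/2 - 29/4)*(1/2252) - 42*1/427) = 1/142 - (-71/4*1/2252 - 6/61) = 1/142 - (-71/9008 - 6/61) = 1/142 - 1*(-58379/549488) = 1/142 + 58379/549488 = 4419653/39013648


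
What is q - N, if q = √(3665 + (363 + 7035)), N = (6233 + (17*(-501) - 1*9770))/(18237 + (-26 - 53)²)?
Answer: 6027/12239 + √11063 ≈ 105.67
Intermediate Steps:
N = -6027/12239 (N = (6233 + (-8517 - 9770))/(18237 + (-79)²) = (6233 - 18287)/(18237 + 6241) = -12054/24478 = -12054*1/24478 = -6027/12239 ≈ -0.49244)
q = √11063 (q = √(3665 + 7398) = √11063 ≈ 105.18)
q - N = √11063 - 1*(-6027/12239) = √11063 + 6027/12239 = 6027/12239 + √11063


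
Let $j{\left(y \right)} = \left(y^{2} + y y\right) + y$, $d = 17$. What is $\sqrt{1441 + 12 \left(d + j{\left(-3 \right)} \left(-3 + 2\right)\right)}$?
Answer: $\sqrt{1465} \approx 38.275$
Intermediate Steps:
$j{\left(y \right)} = y + 2 y^{2}$ ($j{\left(y \right)} = \left(y^{2} + y^{2}\right) + y = 2 y^{2} + y = y + 2 y^{2}$)
$\sqrt{1441 + 12 \left(d + j{\left(-3 \right)} \left(-3 + 2\right)\right)} = \sqrt{1441 + 12 \left(17 + - 3 \left(1 + 2 \left(-3\right)\right) \left(-3 + 2\right)\right)} = \sqrt{1441 + 12 \left(17 + - 3 \left(1 - 6\right) \left(-1\right)\right)} = \sqrt{1441 + 12 \left(17 + \left(-3\right) \left(-5\right) \left(-1\right)\right)} = \sqrt{1441 + 12 \left(17 + 15 \left(-1\right)\right)} = \sqrt{1441 + 12 \left(17 - 15\right)} = \sqrt{1441 + 12 \cdot 2} = \sqrt{1441 + 24} = \sqrt{1465}$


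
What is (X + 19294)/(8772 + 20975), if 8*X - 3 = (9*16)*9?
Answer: 155651/237976 ≈ 0.65406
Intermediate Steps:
X = 1299/8 (X = 3/8 + ((9*16)*9)/8 = 3/8 + (144*9)/8 = 3/8 + (⅛)*1296 = 3/8 + 162 = 1299/8 ≈ 162.38)
(X + 19294)/(8772 + 20975) = (1299/8 + 19294)/(8772 + 20975) = (155651/8)/29747 = (155651/8)*(1/29747) = 155651/237976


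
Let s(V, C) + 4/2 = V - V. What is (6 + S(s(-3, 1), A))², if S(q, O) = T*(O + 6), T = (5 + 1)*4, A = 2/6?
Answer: 24964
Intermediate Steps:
A = ⅓ (A = 2*(⅙) = ⅓ ≈ 0.33333)
s(V, C) = -2 (s(V, C) = -2 + (V - V) = -2 + 0 = -2)
T = 24 (T = 6*4 = 24)
S(q, O) = 144 + 24*O (S(q, O) = 24*(O + 6) = 24*(6 + O) = 144 + 24*O)
(6 + S(s(-3, 1), A))² = (6 + (144 + 24*(⅓)))² = (6 + (144 + 8))² = (6 + 152)² = 158² = 24964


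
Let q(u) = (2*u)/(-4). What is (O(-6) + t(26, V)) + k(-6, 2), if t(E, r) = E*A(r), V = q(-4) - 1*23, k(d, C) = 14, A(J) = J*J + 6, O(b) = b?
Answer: 11630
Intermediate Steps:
q(u) = -u/2 (q(u) = (2*u)*(-¼) = -u/2)
A(J) = 6 + J² (A(J) = J² + 6 = 6 + J²)
V = -21 (V = -½*(-4) - 1*23 = 2 - 23 = -21)
t(E, r) = E*(6 + r²)
(O(-6) + t(26, V)) + k(-6, 2) = (-6 + 26*(6 + (-21)²)) + 14 = (-6 + 26*(6 + 441)) + 14 = (-6 + 26*447) + 14 = (-6 + 11622) + 14 = 11616 + 14 = 11630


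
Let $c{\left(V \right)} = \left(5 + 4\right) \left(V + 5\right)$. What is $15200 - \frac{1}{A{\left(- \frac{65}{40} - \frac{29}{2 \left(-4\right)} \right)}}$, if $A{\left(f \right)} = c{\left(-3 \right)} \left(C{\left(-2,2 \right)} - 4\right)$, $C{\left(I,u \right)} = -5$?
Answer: $\frac{2462401}{162} \approx 15200.0$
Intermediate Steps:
$c{\left(V \right)} = 45 + 9 V$ ($c{\left(V \right)} = 9 \left(5 + V\right) = 45 + 9 V$)
$A{\left(f \right)} = -162$ ($A{\left(f \right)} = \left(45 + 9 \left(-3\right)\right) \left(-5 - 4\right) = \left(45 - 27\right) \left(-9\right) = 18 \left(-9\right) = -162$)
$15200 - \frac{1}{A{\left(- \frac{65}{40} - \frac{29}{2 \left(-4\right)} \right)}} = 15200 - \frac{1}{-162} = 15200 - - \frac{1}{162} = 15200 + \frac{1}{162} = \frac{2462401}{162}$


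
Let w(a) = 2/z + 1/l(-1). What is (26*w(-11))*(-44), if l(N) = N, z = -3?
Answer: 5720/3 ≈ 1906.7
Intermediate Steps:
w(a) = -5/3 (w(a) = 2/(-3) + 1/(-1) = 2*(-⅓) + 1*(-1) = -⅔ - 1 = -5/3)
(26*w(-11))*(-44) = (26*(-5/3))*(-44) = -130/3*(-44) = 5720/3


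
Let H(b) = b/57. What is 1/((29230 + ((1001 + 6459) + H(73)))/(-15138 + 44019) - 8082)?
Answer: -1646217/13302634391 ≈ -0.00012375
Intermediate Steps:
H(b) = b/57 (H(b) = b*(1/57) = b/57)
1/((29230 + ((1001 + 6459) + H(73)))/(-15138 + 44019) - 8082) = 1/((29230 + ((1001 + 6459) + (1/57)*73))/(-15138 + 44019) - 8082) = 1/((29230 + (7460 + 73/57))/28881 - 8082) = 1/((29230 + 425293/57)*(1/28881) - 8082) = 1/((2091403/57)*(1/28881) - 8082) = 1/(2091403/1646217 - 8082) = 1/(-13302634391/1646217) = -1646217/13302634391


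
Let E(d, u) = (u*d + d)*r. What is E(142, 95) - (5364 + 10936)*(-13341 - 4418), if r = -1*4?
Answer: 289417172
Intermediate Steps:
r = -4
E(d, u) = -4*d - 4*d*u (E(d, u) = (u*d + d)*(-4) = (d*u + d)*(-4) = (d + d*u)*(-4) = -4*d - 4*d*u)
E(142, 95) - (5364 + 10936)*(-13341 - 4418) = -4*142*(1 + 95) - (5364 + 10936)*(-13341 - 4418) = -4*142*96 - 16300*(-17759) = -54528 - 1*(-289471700) = -54528 + 289471700 = 289417172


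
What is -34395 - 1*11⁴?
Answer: -49036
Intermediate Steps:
-34395 - 1*11⁴ = -34395 - 1*14641 = -34395 - 14641 = -49036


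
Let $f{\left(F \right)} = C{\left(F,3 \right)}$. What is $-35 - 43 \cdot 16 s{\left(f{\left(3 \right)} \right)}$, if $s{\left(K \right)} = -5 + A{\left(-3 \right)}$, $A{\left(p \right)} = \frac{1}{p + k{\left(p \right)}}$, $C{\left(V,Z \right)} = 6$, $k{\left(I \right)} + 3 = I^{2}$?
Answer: $\frac{9527}{3} \approx 3175.7$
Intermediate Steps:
$k{\left(I \right)} = -3 + I^{2}$
$f{\left(F \right)} = 6$
$A{\left(p \right)} = \frac{1}{-3 + p + p^{2}}$ ($A{\left(p \right)} = \frac{1}{p + \left(-3 + p^{2}\right)} = \frac{1}{-3 + p + p^{2}}$)
$s{\left(K \right)} = - \frac{14}{3}$ ($s{\left(K \right)} = -5 + \frac{1}{-3 - 3 + \left(-3\right)^{2}} = -5 + \frac{1}{-3 - 3 + 9} = -5 + \frac{1}{3} = - \frac{14}{3}$)
$-35 - 43 \cdot 16 s{\left(f{\left(3 \right)} \right)} = -35 - 43 \cdot 16 \left(- \frac{14}{3}\right) = -35 - - \frac{9632}{3} = -35 + \frac{9632}{3} = \frac{9527}{3}$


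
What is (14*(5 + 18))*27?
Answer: 8694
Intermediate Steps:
(14*(5 + 18))*27 = (14*23)*27 = 322*27 = 8694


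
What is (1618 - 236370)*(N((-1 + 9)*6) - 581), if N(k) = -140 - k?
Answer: 180524288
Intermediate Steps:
(1618 - 236370)*(N((-1 + 9)*6) - 581) = (1618 - 236370)*((-140 - (-1 + 9)*6) - 581) = -234752*((-140 - 8*6) - 581) = -234752*((-140 - 1*48) - 581) = -234752*((-140 - 48) - 581) = -234752*(-188 - 581) = -234752*(-769) = 180524288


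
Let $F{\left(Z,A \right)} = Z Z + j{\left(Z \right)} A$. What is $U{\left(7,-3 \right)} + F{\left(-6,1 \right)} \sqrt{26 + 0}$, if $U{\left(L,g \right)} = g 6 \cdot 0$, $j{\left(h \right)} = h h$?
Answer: $72 \sqrt{26} \approx 367.13$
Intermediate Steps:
$j{\left(h \right)} = h^{2}$
$F{\left(Z,A \right)} = Z^{2} + A Z^{2}$ ($F{\left(Z,A \right)} = Z Z + Z^{2} A = Z^{2} + A Z^{2}$)
$U{\left(L,g \right)} = 0$ ($U{\left(L,g \right)} = 6 g 0 = 0$)
$U{\left(7,-3 \right)} + F{\left(-6,1 \right)} \sqrt{26 + 0} = 0 + \left(-6\right)^{2} \left(1 + 1\right) \sqrt{26 + 0} = 0 + 36 \cdot 2 \sqrt{26} = 0 + 72 \sqrt{26} = 72 \sqrt{26}$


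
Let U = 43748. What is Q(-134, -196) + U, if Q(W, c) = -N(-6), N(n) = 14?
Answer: 43734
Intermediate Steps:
Q(W, c) = -14 (Q(W, c) = -1*14 = -14)
Q(-134, -196) + U = -14 + 43748 = 43734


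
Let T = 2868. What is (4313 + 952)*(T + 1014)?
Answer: 20438730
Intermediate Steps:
(4313 + 952)*(T + 1014) = (4313 + 952)*(2868 + 1014) = 5265*3882 = 20438730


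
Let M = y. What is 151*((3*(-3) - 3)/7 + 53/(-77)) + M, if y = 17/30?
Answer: -836741/2310 ≈ -362.23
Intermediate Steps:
y = 17/30 (y = 17*(1/30) = 17/30 ≈ 0.56667)
M = 17/30 ≈ 0.56667
151*((3*(-3) - 3)/7 + 53/(-77)) + M = 151*((3*(-3) - 3)/7 + 53/(-77)) + 17/30 = 151*((-9 - 3)*(⅐) + 53*(-1/77)) + 17/30 = 151*(-12*⅐ - 53/77) + 17/30 = 151*(-12/7 - 53/77) + 17/30 = 151*(-185/77) + 17/30 = -27935/77 + 17/30 = -836741/2310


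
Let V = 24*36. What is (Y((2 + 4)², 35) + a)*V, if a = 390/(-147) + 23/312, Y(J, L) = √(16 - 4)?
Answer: -1419588/637 + 1728*√3 ≈ 764.43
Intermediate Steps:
Y(J, L) = 2*√3 (Y(J, L) = √12 = 2*√3)
V = 864
a = -39433/15288 (a = 390*(-1/147) + 23*(1/312) = -130/49 + 23/312 = -39433/15288 ≈ -2.5793)
(Y((2 + 4)², 35) + a)*V = (2*√3 - 39433/15288)*864 = (-39433/15288 + 2*√3)*864 = -1419588/637 + 1728*√3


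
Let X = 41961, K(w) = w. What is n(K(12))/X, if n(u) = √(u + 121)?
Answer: √133/41961 ≈ 0.00027484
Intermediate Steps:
n(u) = √(121 + u)
n(K(12))/X = √(121 + 12)/41961 = √133*(1/41961) = √133/41961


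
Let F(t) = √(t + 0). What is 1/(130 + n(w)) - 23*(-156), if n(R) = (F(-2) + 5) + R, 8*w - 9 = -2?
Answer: 4239937532/1181697 - 64*I*√2/1181697 ≈ 3588.0 - 7.6593e-5*I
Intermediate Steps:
w = 7/8 (w = 9/8 + (⅛)*(-2) = 9/8 - ¼ = 7/8 ≈ 0.87500)
F(t) = √t
n(R) = 5 + R + I*√2 (n(R) = (√(-2) + 5) + R = (I*√2 + 5) + R = (5 + I*√2) + R = 5 + R + I*√2)
1/(130 + n(w)) - 23*(-156) = 1/(130 + (5 + 7/8 + I*√2)) - 23*(-156) = 1/(130 + (47/8 + I*√2)) + 3588 = 1/(1087/8 + I*√2) + 3588 = 3588 + 1/(1087/8 + I*√2)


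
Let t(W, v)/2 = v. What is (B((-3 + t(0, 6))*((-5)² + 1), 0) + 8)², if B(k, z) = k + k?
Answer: 226576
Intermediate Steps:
t(W, v) = 2*v
B(k, z) = 2*k
(B((-3 + t(0, 6))*((-5)² + 1), 0) + 8)² = (2*((-3 + 2*6)*((-5)² + 1)) + 8)² = (2*((-3 + 12)*(25 + 1)) + 8)² = (2*(9*26) + 8)² = (2*234 + 8)² = (468 + 8)² = 476² = 226576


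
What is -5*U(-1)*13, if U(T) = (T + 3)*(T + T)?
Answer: 260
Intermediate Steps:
U(T) = 2*T*(3 + T) (U(T) = (3 + T)*(2*T) = 2*T*(3 + T))
-5*U(-1)*13 = -10*(-1)*(3 - 1)*13 = -10*(-1)*2*13 = -5*(-4)*13 = 20*13 = 260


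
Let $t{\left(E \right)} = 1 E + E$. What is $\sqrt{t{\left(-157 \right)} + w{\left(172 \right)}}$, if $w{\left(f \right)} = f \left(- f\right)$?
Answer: $3 i \sqrt{3322} \approx 172.91 i$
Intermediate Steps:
$t{\left(E \right)} = 2 E$ ($t{\left(E \right)} = E + E = 2 E$)
$w{\left(f \right)} = - f^{2}$
$\sqrt{t{\left(-157 \right)} + w{\left(172 \right)}} = \sqrt{2 \left(-157\right) - 172^{2}} = \sqrt{-314 - 29584} = \sqrt{-29898} = 3 i \sqrt{3322}$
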